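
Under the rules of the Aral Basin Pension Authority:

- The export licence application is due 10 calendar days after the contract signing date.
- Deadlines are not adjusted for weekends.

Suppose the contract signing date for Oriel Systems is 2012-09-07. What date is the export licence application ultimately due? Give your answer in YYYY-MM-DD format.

Adding 10 calendar days to 2012-09-07 gives 2012-09-17.
2012-09-17 is a Monday; no weekend or holiday adjustment applies.
Final deadline: 2012-09-17.

2012-09-17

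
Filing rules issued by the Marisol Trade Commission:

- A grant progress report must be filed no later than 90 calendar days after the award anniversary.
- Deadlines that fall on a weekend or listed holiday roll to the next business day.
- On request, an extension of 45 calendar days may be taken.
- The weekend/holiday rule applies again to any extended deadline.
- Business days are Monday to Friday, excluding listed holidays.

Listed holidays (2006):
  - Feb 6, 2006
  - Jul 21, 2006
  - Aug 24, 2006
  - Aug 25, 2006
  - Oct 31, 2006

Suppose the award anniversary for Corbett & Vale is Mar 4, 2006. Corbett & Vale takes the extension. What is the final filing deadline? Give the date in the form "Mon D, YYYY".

Jul 17, 2006

From Mar 4, 2006, 90 calendar days later is Jun 2, 2006.
Jun 2, 2006 is a Friday and not a listed holiday, so it stands.
With the 45-day extension, Jun 2, 2006 becomes Jul 17, 2006.
Jul 17, 2006 falls on a Monday, which is a business day, so no adjustment is needed.
Deadline: Jul 17, 2006.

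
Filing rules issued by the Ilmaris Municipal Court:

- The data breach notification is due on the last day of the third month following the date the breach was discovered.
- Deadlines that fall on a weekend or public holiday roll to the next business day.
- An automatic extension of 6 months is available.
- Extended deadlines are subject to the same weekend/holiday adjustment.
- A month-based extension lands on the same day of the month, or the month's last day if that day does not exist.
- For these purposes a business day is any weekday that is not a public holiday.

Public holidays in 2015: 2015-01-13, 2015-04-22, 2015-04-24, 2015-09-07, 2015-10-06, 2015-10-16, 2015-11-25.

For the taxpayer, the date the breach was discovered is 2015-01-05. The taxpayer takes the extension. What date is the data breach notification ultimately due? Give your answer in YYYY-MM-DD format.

The third month after 2015-01-05 is April 2015, whose last day is 2015-04-30.
2015-04-30 is a Thursday and not a listed holiday, so it stands.
The 6 months extension carries 2015-04-30 to 2015-10-30.
Since 2015-10-30 is a Friday and not a holiday, the date is unchanged.
Deadline: 2015-10-30.

2015-10-30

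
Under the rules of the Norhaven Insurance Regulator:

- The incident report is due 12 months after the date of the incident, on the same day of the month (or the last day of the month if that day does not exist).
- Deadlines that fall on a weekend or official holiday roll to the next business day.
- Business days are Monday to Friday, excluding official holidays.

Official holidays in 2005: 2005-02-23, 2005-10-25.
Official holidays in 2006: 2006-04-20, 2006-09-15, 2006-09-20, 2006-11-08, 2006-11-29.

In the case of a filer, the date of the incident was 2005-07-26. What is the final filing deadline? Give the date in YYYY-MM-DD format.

12 months after 2005-07-26, on the same day of the month, is 2006-07-26.
2006-07-26 is a Wednesday and not a listed holiday, so it stands.
So the filing is due 2006-07-26.

2006-07-26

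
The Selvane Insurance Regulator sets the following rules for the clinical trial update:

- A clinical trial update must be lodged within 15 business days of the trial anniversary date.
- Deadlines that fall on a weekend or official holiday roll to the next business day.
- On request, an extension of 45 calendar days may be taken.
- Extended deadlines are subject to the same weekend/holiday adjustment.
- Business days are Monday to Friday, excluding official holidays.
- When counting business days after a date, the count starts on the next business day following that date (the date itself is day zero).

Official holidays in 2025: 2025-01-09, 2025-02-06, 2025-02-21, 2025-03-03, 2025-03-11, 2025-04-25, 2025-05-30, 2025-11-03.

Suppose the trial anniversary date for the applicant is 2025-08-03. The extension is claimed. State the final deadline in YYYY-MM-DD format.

2025-10-06

Starting the day after 2025-08-03 and counting 15 business days lands on 2025-08-22.
2025-08-22 is a Friday and not a listed holiday, so it stands.
With the 45-day extension, 2025-08-22 becomes 2025-10-06.
2025-10-06 (Monday) is already a business day.
The final due date is 2025-10-06.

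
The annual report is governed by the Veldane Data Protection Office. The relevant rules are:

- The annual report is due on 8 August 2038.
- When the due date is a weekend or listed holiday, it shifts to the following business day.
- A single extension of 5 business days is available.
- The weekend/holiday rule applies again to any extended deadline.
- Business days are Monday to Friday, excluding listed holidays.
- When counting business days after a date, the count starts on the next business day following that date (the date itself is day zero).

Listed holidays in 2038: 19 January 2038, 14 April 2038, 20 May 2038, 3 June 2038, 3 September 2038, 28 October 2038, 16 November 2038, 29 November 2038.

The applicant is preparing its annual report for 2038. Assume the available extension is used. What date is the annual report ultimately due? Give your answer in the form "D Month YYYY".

16 August 2038

The stated deadline is 8 August 2038.
8 August 2038 falls on a Sunday. Rolling to the next business day gives 9 August 2038, a Monday.
Counting 5 further business days from 9 August 2038 reaches 16 August 2038.
16 August 2038 is a Monday and not a listed holiday, so it stands.
So the filing is due 16 August 2038.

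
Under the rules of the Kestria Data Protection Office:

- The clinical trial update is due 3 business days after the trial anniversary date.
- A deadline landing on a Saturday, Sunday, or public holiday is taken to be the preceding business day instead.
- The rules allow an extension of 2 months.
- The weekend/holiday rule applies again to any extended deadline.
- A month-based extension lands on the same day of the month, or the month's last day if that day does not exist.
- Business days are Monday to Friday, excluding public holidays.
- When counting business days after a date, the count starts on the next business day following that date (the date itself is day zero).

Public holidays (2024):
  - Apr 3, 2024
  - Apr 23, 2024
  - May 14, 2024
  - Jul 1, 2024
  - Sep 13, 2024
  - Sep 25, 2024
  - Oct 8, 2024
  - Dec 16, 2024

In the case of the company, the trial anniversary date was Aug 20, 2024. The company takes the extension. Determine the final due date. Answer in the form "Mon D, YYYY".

Starting the day after Aug 20, 2024 and counting 3 business days lands on Aug 23, 2024.
Aug 23, 2024 is a Friday and not a listed holiday, so it stands.
Applying the 2 months extension: 2 months after Aug 23, 2024 is Oct 23, 2024.
Oct 23, 2024 falls on a Wednesday, which is a business day, so no adjustment is needed.
Deadline: Oct 23, 2024.

Oct 23, 2024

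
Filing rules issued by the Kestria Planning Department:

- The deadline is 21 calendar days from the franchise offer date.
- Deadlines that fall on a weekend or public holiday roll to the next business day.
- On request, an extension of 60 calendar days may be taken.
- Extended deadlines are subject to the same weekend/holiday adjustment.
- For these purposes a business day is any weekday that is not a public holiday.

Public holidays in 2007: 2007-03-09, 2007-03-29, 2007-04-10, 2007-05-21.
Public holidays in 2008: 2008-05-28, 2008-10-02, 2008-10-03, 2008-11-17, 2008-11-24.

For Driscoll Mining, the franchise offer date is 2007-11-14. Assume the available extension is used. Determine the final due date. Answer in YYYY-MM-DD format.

2008-02-04

Trigger date 2007-11-14 + 21 calendar days = 2007-12-05.
Since 2007-12-05 is a Wednesday and not a holiday, the date is unchanged.
Add the 60 calendar-day extension to 2007-12-05: 2008-02-03.
2008-02-03 falls on a Sunday. Rolling to the next business day gives 2008-02-04, a Monday.
Deadline: 2008-02-04.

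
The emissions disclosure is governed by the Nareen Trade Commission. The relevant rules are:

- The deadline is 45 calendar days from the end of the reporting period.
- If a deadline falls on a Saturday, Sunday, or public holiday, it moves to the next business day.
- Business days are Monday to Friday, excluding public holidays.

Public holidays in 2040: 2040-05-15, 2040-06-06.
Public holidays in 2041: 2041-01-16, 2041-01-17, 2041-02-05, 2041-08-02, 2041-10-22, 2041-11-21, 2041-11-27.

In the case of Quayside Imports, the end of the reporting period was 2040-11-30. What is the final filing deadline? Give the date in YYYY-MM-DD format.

45 calendar days after 2040-11-30 is 2041-01-14.
2041-01-14 (Monday) is already a business day.
Final deadline: 2041-01-14.

2041-01-14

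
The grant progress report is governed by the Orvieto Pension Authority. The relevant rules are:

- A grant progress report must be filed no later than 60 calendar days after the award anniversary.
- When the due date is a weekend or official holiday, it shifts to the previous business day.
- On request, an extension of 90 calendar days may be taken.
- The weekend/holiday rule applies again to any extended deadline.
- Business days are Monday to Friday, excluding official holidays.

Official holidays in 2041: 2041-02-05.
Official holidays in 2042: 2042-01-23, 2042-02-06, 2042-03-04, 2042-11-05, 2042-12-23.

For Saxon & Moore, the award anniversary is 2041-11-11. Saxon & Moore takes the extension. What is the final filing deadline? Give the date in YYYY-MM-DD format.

60 calendar days after 2041-11-11 is 2042-01-10.
Since 2042-01-10 is a Friday and not a holiday, the date is unchanged.
With the 90-day extension, 2042-01-10 becomes 2042-04-10.
2042-04-10 is a Thursday and not a listed holiday, so it stands.
Deadline: 2042-04-10.

2042-04-10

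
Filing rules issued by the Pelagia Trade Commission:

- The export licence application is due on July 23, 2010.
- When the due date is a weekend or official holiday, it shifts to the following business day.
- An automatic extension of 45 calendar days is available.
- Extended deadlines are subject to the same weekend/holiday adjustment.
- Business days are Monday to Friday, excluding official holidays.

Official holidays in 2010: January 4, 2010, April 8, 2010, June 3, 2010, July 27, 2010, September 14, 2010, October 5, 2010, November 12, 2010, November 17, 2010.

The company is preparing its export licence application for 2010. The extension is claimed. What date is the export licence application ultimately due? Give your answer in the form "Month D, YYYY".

September 6, 2010

The stated deadline is July 23, 2010.
Since July 23, 2010 is a Friday and not a holiday, the date is unchanged.
The 45-calendar-day extension moves the deadline from July 23, 2010 to September 6, 2010.
September 6, 2010 is a Monday and not a listed holiday, so it stands.
Deadline: September 6, 2010.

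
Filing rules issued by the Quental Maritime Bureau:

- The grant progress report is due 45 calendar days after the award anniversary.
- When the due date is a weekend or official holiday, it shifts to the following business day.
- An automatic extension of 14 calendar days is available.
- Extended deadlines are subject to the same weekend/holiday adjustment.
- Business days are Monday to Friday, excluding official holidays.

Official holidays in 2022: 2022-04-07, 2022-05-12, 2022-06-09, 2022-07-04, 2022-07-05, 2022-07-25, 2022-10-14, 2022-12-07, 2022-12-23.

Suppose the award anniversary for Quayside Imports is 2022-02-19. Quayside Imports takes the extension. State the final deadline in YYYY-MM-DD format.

From 2022-02-19, 45 calendar days later is 2022-04-05.
2022-04-05 falls on a Tuesday, which is a business day, so no adjustment is needed.
Add the 14 calendar-day extension to 2022-04-05: 2022-04-19.
Since 2022-04-19 is a Tuesday and not a holiday, the date is unchanged.
The final due date is 2022-04-19.

2022-04-19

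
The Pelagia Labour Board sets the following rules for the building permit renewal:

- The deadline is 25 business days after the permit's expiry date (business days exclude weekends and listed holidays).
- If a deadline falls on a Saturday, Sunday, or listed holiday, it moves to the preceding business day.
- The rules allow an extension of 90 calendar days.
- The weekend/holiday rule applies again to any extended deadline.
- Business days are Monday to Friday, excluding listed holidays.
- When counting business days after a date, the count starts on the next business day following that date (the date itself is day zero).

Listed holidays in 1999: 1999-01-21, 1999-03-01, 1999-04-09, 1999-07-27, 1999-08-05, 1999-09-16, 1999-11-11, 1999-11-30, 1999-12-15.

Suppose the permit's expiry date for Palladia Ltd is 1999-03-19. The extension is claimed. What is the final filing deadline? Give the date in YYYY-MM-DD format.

1999-07-23

25 business days after 1999-03-19, excluding weekends and holidays, is 1999-04-26.
1999-04-26 is a Monday and not a listed holiday, so it stands.
Add the 90 calendar-day extension to 1999-04-26: 1999-07-25.
1999-07-25 falls on a Sunday. Rolling to the preceding business day gives 1999-07-23, a Friday.
The final due date is 1999-07-23.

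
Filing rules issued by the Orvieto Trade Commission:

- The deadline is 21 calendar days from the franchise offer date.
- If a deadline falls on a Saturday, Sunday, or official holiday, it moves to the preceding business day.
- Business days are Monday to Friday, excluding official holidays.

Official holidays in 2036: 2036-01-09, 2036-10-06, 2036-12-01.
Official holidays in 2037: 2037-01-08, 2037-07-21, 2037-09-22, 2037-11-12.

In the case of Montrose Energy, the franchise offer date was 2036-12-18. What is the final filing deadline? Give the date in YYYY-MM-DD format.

2037-01-07

Trigger date 2036-12-18 + 21 calendar days = 2037-01-08.
2037-01-08 is a listed holiday, so it moves to the preceding business day, 2037-01-07 (Wednesday).
Final deadline: 2037-01-07.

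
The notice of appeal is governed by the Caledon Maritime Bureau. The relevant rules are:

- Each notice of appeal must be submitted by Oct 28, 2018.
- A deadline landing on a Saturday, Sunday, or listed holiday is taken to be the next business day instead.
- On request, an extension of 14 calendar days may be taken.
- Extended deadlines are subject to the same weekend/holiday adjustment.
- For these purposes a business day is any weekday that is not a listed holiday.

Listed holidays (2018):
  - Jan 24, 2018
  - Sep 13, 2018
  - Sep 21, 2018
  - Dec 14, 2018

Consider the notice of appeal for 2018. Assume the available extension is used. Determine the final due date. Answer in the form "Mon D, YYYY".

The statutory due date is Oct 28, 2018.
Because Oct 28, 2018 is a Sunday, the deadline becomes Oct 29, 2018 (Monday).
Applying the 14-calendar-day extension: Oct 29, 2018 + 14 days = Nov 12, 2018.
Nov 12, 2018 (Monday) is already a business day.
So the filing is due Nov 12, 2018.

Nov 12, 2018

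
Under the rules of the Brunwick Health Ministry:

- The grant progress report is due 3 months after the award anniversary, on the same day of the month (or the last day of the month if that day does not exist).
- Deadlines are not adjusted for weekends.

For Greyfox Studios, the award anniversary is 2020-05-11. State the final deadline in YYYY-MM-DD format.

2020-08-11

3 months from 2020-05-11 is 2020-08-11.
2020-08-11 falls on a Tuesday. The rules make no weekend/holiday allowance, so it remains 2020-08-11.
Deadline: 2020-08-11.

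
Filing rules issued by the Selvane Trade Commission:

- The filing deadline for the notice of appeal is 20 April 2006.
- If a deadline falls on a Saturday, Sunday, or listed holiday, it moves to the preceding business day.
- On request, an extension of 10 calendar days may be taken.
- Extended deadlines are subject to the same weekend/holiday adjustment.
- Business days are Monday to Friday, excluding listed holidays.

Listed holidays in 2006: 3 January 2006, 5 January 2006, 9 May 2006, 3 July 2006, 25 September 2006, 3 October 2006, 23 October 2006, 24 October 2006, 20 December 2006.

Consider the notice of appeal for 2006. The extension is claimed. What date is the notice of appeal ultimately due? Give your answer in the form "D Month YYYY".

28 April 2006

The stated deadline is 20 April 2006.
20 April 2006 is a Thursday and not a listed holiday, so it stands.
Add the 10 calendar-day extension to 20 April 2006: 30 April 2006.
30 April 2006 is a Sunday, so it moves to the preceding business day, 28 April 2006 (Friday).
Deadline: 28 April 2006.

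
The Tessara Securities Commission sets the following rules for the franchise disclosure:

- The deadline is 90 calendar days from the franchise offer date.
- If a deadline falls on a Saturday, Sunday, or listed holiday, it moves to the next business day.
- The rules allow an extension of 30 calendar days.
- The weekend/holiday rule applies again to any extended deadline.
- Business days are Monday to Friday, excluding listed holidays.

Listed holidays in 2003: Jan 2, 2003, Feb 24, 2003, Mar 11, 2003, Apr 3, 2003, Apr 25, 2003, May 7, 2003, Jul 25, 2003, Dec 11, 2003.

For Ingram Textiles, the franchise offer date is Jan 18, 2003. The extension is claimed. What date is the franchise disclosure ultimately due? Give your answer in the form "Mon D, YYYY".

From Jan 18, 2003, 90 calendar days later is Apr 18, 2003.
Apr 18, 2003 is a Friday and not a listed holiday, so it stands.
Applying the 30-calendar-day extension: Apr 18, 2003 + 30 days = May 18, 2003.
May 18, 2003 is a Sunday; the next business day is May 19, 2003 (Monday).
The final due date is May 19, 2003.

May 19, 2003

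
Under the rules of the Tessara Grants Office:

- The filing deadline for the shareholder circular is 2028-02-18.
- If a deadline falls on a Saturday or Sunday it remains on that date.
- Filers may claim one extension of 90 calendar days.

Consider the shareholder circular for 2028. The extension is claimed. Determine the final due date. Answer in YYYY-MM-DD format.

2028-05-18

The stated deadline is 2028-02-18.
2028-02-18 is a Friday; no weekend or holiday adjustment applies.
Applying the 90-calendar-day extension: 2028-02-18 + 90 days = 2028-05-18.
2028-05-18 is a Thursday; no weekend or holiday adjustment applies.
Deadline: 2028-05-18.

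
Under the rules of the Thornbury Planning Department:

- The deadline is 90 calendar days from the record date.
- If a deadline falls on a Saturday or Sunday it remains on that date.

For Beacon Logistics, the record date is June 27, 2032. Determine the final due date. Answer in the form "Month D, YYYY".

September 25, 2032

90 calendar days after June 27, 2032 is September 25, 2032.
September 25, 2032 falls on a Saturday. The rules make no weekend/holiday allowance, so it remains September 25, 2032.
The final due date is September 25, 2032.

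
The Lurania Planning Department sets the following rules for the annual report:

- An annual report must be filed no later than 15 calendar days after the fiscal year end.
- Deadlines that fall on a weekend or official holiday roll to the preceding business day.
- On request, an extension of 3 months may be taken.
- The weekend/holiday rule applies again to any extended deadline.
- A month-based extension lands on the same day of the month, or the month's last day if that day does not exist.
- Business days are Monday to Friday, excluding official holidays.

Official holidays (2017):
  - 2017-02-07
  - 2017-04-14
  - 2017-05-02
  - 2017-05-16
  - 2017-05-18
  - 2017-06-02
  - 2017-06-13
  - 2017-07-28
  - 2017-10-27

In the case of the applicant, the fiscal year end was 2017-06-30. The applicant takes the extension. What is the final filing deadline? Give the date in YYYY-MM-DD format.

2017-10-13

15 calendar days after 2017-06-30 is 2017-07-15.
2017-07-15 is a Saturday, so it moves to the preceding business day, 2017-07-14 (Friday).
Add 3 months to 2017-07-14: 2017-10-14.
2017-10-14 falls on a Saturday. Rolling to the preceding business day gives 2017-10-13, a Friday.
The final due date is 2017-10-13.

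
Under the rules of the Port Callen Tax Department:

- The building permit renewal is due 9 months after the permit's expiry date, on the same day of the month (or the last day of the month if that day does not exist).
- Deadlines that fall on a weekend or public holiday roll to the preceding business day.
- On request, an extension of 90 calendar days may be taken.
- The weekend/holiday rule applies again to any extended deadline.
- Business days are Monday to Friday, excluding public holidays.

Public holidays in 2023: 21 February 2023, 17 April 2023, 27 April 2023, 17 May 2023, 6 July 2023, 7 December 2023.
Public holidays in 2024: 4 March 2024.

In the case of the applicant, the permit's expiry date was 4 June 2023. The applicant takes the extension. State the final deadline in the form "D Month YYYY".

Moving 9 months forward from 4 June 2023 on the corresponding day gives 4 March 2024.
4 March 2024 is a listed holiday; the preceding business day is 1 March 2024 (Friday).
The 90-calendar-day extension moves the deadline from 1 March 2024 to 30 May 2024.
30 May 2024 falls on a Thursday, which is a business day, so no adjustment is needed.
Final deadline: 30 May 2024.

30 May 2024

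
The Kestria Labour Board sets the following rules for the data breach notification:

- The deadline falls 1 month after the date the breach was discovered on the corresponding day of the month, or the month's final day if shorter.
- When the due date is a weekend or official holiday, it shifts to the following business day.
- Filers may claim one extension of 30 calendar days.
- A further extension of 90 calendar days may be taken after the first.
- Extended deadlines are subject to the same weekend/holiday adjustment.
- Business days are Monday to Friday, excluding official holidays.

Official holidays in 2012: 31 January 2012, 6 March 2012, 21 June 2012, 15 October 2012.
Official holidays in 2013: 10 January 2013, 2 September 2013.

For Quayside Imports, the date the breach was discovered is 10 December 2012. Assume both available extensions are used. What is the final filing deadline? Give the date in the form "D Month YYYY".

1 month after 10 December 2012, on the same day of the month, is 10 January 2013.
10 January 2013 is a listed holiday, so it moves to the next business day, 11 January 2013 (Friday).
With the 30-day extension, 11 January 2013 becomes 10 February 2013.
10 February 2013 is a Sunday, so it moves to the next business day, 11 February 2013 (Monday).
Add the 90 calendar-day extension to 11 February 2013: 12 May 2013.
Because 12 May 2013 is a Sunday, the deadline becomes 13 May 2013 (Monday).
So the filing is due 13 May 2013.

13 May 2013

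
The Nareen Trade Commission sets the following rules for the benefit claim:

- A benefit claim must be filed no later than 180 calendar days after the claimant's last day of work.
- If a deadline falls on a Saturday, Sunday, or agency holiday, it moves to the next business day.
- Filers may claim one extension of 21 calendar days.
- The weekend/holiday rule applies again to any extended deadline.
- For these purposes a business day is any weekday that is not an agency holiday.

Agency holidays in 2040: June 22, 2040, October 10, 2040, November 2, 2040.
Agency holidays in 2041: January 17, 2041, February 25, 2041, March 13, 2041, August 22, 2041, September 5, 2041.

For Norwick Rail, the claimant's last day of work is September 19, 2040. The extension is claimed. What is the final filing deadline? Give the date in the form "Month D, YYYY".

180 calendar days after September 19, 2040 is March 18, 2041.
Since March 18, 2041 is a Monday and not a holiday, the date is unchanged.
Add the 21 calendar-day extension to March 18, 2041: April 8, 2041.
April 8, 2041 (Monday) is already a business day.
The final due date is April 8, 2041.

April 8, 2041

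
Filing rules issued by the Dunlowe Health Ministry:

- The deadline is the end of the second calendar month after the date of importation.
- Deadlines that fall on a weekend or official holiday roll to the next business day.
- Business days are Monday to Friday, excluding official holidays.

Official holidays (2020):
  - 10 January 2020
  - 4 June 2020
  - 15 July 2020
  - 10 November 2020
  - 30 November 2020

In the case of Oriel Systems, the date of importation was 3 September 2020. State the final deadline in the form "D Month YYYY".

1 December 2020

2 months after 3 September 2020 is November 2020; that month ends on 30 November 2020.
30 November 2020 is a listed holiday, so it moves to the next business day, 1 December 2020 (Tuesday).
The final due date is 1 December 2020.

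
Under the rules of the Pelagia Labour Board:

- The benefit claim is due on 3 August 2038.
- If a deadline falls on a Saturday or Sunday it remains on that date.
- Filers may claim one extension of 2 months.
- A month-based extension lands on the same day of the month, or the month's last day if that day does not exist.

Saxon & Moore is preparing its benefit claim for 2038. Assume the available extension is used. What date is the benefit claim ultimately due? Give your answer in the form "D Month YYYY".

The stated deadline is 3 August 2038.
3 August 2038 falls on a Tuesday. The rules make no weekend/holiday allowance, so it remains 3 August 2038.
The 2 months extension carries 3 August 2038 to 3 October 2038.
3 October 2038 falls on a Sunday. The rules make no weekend/holiday allowance, so it remains 3 October 2038.
Deadline: 3 October 2038.

3 October 2038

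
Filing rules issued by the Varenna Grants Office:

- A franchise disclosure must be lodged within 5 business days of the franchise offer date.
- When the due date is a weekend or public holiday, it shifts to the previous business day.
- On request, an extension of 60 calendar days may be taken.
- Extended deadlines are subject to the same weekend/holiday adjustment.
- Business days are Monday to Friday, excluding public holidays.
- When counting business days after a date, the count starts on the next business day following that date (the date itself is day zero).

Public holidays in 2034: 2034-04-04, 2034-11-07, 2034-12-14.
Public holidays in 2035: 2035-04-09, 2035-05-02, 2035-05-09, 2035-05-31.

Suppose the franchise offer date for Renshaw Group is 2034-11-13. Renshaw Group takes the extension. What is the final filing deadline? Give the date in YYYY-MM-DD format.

2035-01-19

Starting the day after 2034-11-13 and counting 5 business days lands on 2034-11-20.
2034-11-20 (Monday) is already a business day.
Add the 60 calendar-day extension to 2034-11-20: 2035-01-19.
2035-01-19 is a Friday and not a listed holiday, so it stands.
So the filing is due 2035-01-19.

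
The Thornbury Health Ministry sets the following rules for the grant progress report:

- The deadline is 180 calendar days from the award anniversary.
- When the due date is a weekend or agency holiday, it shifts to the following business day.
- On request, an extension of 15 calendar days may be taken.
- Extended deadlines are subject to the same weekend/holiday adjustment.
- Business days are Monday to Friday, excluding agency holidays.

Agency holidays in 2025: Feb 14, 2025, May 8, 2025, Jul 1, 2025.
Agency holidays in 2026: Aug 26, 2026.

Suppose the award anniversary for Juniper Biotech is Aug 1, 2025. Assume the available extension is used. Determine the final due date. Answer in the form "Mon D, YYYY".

Trigger date Aug 1, 2025 + 180 calendar days = Jan 28, 2026.
Since Jan 28, 2026 is a Wednesday and not a holiday, the date is unchanged.
The 15-calendar-day extension moves the deadline from Jan 28, 2026 to Feb 12, 2026.
Feb 12, 2026 is a Thursday and not a listed holiday, so it stands.
The final due date is Feb 12, 2026.

Feb 12, 2026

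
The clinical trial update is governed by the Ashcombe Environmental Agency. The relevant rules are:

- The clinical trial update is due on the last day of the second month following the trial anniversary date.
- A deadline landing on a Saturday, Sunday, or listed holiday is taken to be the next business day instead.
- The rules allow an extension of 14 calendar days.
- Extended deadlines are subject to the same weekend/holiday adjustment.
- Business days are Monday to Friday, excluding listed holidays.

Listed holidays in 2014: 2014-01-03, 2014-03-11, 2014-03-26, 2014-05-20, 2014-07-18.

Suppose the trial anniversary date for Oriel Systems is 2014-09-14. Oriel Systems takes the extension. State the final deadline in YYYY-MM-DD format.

2014-12-15

The second month after 2014-09-14 is November 2014, whose last day is 2014-11-30.
2014-11-30 is a Sunday; the next business day is 2014-12-01 (Monday).
With the 14-day extension, 2014-12-01 becomes 2014-12-15.
2014-12-15 falls on a Monday, which is a business day, so no adjustment is needed.
Final deadline: 2014-12-15.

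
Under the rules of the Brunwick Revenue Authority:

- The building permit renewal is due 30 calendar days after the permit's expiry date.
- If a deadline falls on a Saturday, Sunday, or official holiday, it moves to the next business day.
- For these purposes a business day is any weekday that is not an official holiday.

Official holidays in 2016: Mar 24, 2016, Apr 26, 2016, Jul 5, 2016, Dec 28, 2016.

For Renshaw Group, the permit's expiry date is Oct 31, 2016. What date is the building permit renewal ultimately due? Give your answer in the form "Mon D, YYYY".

30 calendar days after Oct 31, 2016 is Nov 30, 2016.
Nov 30, 2016 (Wednesday) is already a business day.
Deadline: Nov 30, 2016.

Nov 30, 2016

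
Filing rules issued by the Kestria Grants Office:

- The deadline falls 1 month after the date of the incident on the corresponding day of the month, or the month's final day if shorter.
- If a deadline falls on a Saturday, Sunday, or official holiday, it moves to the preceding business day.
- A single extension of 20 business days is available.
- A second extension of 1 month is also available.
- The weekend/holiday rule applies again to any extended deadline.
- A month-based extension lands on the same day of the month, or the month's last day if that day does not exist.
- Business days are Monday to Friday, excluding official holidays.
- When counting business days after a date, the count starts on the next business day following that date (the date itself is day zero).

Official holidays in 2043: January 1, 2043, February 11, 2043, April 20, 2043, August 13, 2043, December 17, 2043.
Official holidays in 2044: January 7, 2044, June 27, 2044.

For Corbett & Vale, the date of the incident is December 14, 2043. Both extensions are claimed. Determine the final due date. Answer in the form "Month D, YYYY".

1 month after December 14, 2043, on the same day of the month, is January 14, 2044.
Since January 14, 2044 is a Thursday and not a holiday, the date is unchanged.
The 20-business-day extension runs from January 14, 2044 to February 11, 2044.
February 11, 2044 falls on a Thursday, which is a business day, so no adjustment is needed.
The 1 month extension carries February 11, 2044 to March 11, 2044.
March 11, 2044 is a Friday and not a listed holiday, so it stands.
Final deadline: March 11, 2044.

March 11, 2044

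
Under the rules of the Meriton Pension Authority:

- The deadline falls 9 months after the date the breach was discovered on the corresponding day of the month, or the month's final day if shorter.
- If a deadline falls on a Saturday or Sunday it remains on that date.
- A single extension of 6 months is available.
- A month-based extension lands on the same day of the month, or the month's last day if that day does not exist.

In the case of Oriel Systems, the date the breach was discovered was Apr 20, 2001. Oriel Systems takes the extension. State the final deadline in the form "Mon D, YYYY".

9 months after Apr 20, 2001, on the same day of the month, is Jan 20, 2002.
Jan 20, 2002 is a Sunday; no weekend or holiday adjustment applies.
Applying the 6 months extension: 6 months after Jan 20, 2002 is Jul 20, 2002.
No adjustment is made for weekends or holidays, so Jul 20, 2002 stands.
So the filing is due Jul 20, 2002.

Jul 20, 2002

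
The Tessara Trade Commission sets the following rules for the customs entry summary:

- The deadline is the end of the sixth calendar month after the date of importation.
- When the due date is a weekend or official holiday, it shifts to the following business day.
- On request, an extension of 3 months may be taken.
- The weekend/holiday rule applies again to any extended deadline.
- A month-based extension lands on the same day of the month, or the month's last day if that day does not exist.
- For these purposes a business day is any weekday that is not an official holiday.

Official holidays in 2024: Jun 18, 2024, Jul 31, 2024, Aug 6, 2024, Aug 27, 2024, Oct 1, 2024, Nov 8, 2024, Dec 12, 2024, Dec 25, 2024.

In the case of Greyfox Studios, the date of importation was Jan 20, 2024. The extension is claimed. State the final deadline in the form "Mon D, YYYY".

Nov 1, 2024

6 months after Jan 20, 2024 falls in July 2024; the last day of that month is Jul 31, 2024.
Because Jul 31, 2024 is a listed holiday, the deadline becomes Aug 1, 2024 (Thursday).
The 3 months extension carries Aug 1, 2024 to Nov 1, 2024.
Nov 1, 2024 (Friday) is already a business day.
Final deadline: Nov 1, 2024.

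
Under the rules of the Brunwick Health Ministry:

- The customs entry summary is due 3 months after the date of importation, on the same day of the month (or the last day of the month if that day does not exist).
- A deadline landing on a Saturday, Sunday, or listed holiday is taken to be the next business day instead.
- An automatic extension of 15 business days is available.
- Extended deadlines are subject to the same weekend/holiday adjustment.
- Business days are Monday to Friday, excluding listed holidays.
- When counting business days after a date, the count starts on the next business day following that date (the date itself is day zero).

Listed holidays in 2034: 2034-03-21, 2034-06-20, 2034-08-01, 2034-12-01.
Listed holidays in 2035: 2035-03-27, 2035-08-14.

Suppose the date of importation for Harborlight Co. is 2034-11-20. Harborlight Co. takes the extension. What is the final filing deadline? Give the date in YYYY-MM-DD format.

Moving 3 months forward from 2034-11-20 on the corresponding day gives 2035-02-20.
Since 2035-02-20 is a Tuesday and not a holiday, the date is unchanged.
Applying the 15-business-day extension: 15 business days after 2035-02-20 is 2035-03-13.
2035-03-13 falls on a Tuesday, which is a business day, so no adjustment is needed.
Final deadline: 2035-03-13.

2035-03-13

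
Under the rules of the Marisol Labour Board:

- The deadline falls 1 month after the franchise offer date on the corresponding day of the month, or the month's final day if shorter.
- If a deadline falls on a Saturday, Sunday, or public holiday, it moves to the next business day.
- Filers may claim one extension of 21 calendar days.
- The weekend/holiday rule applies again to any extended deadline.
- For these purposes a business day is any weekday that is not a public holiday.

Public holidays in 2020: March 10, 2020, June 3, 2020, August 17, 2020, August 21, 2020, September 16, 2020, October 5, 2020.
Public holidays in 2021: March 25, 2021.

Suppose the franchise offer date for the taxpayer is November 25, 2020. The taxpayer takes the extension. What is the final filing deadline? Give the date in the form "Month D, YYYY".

Moving 1 month forward from November 25, 2020 on the corresponding day gives December 25, 2020.
Since December 25, 2020 is a Friday and not a holiday, the date is unchanged.
Add the 21 calendar-day extension to December 25, 2020: January 15, 2021.
Since January 15, 2021 is a Friday and not a holiday, the date is unchanged.
Deadline: January 15, 2021.

January 15, 2021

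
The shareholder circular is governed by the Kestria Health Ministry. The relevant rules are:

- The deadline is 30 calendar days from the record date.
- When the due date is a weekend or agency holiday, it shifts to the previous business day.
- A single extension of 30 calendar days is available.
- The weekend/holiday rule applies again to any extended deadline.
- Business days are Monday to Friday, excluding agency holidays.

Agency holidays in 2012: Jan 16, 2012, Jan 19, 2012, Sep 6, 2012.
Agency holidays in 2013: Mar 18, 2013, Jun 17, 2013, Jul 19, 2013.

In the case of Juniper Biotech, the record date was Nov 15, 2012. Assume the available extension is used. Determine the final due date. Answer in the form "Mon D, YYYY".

Jan 11, 2013

Trigger date Nov 15, 2012 + 30 calendar days = Dec 15, 2012.
Dec 15, 2012 falls on a Saturday. Rolling to the preceding business day gives Dec 14, 2012, a Friday.
Add the 30 calendar-day extension to Dec 14, 2012: Jan 13, 2013.
Jan 13, 2013 is a Sunday; the preceding business day is Jan 11, 2013 (Friday).
So the filing is due Jan 11, 2013.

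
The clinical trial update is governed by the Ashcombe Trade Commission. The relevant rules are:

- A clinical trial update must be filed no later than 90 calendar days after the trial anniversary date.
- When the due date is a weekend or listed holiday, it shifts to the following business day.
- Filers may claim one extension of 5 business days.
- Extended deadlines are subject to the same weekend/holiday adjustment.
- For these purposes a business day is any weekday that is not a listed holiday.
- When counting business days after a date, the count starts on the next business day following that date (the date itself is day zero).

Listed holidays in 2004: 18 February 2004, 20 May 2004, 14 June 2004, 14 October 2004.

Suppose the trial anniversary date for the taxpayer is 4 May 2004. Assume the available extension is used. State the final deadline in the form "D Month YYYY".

Adding 90 calendar days to 4 May 2004 gives 2 August 2004.
2 August 2004 falls on a Monday, which is a business day, so no adjustment is needed.
Counting 5 further business days from 2 August 2004 reaches 9 August 2004.
9 August 2004 falls on a Monday, which is a business day, so no adjustment is needed.
The final due date is 9 August 2004.

9 August 2004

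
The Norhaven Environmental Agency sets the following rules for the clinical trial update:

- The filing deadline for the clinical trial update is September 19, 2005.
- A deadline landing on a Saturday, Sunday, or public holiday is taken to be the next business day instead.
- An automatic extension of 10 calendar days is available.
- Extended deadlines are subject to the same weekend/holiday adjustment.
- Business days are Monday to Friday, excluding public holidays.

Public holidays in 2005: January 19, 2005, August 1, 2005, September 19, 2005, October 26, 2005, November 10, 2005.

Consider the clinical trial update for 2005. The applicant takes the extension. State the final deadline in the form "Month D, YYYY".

Start from the fixed due date, September 19, 2005.
Because September 19, 2005 is a listed holiday, the deadline becomes September 20, 2005 (Tuesday).
Applying the 10-calendar-day extension: September 20, 2005 + 10 days = September 30, 2005.
September 30, 2005 is a Friday and not a listed holiday, so it stands.
Final deadline: September 30, 2005.

September 30, 2005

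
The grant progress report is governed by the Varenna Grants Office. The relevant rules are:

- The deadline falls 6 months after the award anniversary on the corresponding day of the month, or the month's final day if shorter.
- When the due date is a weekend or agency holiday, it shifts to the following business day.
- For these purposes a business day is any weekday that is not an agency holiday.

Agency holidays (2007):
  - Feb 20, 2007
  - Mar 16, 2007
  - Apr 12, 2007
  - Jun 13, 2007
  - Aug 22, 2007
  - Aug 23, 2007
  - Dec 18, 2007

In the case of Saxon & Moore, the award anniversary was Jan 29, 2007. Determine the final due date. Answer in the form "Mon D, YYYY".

6 months after Jan 29, 2007, on the same day of the month, is Jul 29, 2007.
Jul 29, 2007 is a Sunday; the next business day is Jul 30, 2007 (Monday).
Final deadline: Jul 30, 2007.

Jul 30, 2007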